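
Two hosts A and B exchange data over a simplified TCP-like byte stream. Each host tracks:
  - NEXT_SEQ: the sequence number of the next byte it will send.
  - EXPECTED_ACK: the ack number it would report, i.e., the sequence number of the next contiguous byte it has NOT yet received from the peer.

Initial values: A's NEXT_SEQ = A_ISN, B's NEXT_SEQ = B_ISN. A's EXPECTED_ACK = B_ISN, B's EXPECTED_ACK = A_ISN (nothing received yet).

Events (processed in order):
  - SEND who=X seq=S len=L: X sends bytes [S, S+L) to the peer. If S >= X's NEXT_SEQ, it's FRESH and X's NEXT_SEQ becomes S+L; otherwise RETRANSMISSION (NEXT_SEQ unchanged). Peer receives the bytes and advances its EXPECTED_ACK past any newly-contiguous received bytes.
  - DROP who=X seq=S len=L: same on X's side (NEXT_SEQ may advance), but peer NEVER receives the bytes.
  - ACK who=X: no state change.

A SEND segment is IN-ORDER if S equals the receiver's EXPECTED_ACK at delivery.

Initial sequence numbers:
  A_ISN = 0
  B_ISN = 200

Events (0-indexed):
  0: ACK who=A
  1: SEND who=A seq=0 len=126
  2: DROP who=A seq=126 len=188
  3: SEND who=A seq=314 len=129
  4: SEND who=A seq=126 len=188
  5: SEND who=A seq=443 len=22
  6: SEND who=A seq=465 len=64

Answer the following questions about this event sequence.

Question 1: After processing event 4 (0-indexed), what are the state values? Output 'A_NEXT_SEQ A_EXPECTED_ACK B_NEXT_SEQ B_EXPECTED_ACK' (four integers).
After event 0: A_seq=0 A_ack=200 B_seq=200 B_ack=0
After event 1: A_seq=126 A_ack=200 B_seq=200 B_ack=126
After event 2: A_seq=314 A_ack=200 B_seq=200 B_ack=126
After event 3: A_seq=443 A_ack=200 B_seq=200 B_ack=126
After event 4: A_seq=443 A_ack=200 B_seq=200 B_ack=443

443 200 200 443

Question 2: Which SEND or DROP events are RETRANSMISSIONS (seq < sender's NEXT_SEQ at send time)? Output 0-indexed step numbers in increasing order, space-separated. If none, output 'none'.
Step 1: SEND seq=0 -> fresh
Step 2: DROP seq=126 -> fresh
Step 3: SEND seq=314 -> fresh
Step 4: SEND seq=126 -> retransmit
Step 5: SEND seq=443 -> fresh
Step 6: SEND seq=465 -> fresh

Answer: 4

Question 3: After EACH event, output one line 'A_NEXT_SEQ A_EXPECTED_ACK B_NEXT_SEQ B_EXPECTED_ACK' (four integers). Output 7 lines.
0 200 200 0
126 200 200 126
314 200 200 126
443 200 200 126
443 200 200 443
465 200 200 465
529 200 200 529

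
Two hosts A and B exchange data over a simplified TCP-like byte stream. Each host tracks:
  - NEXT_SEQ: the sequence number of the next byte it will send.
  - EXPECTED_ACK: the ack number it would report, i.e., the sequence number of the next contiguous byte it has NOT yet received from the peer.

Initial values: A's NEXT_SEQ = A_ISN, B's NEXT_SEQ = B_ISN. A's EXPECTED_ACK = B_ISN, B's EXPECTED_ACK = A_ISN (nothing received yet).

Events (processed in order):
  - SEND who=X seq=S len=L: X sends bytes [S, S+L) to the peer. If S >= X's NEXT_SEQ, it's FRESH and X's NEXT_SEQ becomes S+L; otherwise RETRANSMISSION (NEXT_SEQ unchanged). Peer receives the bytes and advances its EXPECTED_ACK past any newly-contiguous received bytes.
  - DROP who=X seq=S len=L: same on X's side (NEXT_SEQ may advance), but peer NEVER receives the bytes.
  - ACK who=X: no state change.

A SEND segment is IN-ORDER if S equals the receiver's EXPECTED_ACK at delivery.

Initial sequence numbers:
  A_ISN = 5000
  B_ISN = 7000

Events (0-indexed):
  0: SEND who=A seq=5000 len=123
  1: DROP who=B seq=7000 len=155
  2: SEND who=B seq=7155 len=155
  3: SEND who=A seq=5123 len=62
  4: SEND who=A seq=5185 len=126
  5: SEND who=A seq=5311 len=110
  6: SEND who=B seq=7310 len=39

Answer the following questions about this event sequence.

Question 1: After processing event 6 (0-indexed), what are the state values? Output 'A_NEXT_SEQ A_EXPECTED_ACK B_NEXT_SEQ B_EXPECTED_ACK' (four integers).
After event 0: A_seq=5123 A_ack=7000 B_seq=7000 B_ack=5123
After event 1: A_seq=5123 A_ack=7000 B_seq=7155 B_ack=5123
After event 2: A_seq=5123 A_ack=7000 B_seq=7310 B_ack=5123
After event 3: A_seq=5185 A_ack=7000 B_seq=7310 B_ack=5185
After event 4: A_seq=5311 A_ack=7000 B_seq=7310 B_ack=5311
After event 5: A_seq=5421 A_ack=7000 B_seq=7310 B_ack=5421
After event 6: A_seq=5421 A_ack=7000 B_seq=7349 B_ack=5421

5421 7000 7349 5421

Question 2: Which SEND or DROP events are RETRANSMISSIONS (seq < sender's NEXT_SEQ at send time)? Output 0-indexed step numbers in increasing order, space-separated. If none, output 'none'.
Answer: none

Derivation:
Step 0: SEND seq=5000 -> fresh
Step 1: DROP seq=7000 -> fresh
Step 2: SEND seq=7155 -> fresh
Step 3: SEND seq=5123 -> fresh
Step 4: SEND seq=5185 -> fresh
Step 5: SEND seq=5311 -> fresh
Step 6: SEND seq=7310 -> fresh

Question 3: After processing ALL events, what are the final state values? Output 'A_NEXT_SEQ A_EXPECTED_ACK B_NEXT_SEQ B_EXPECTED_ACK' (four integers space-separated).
After event 0: A_seq=5123 A_ack=7000 B_seq=7000 B_ack=5123
After event 1: A_seq=5123 A_ack=7000 B_seq=7155 B_ack=5123
After event 2: A_seq=5123 A_ack=7000 B_seq=7310 B_ack=5123
After event 3: A_seq=5185 A_ack=7000 B_seq=7310 B_ack=5185
After event 4: A_seq=5311 A_ack=7000 B_seq=7310 B_ack=5311
After event 5: A_seq=5421 A_ack=7000 B_seq=7310 B_ack=5421
After event 6: A_seq=5421 A_ack=7000 B_seq=7349 B_ack=5421

Answer: 5421 7000 7349 5421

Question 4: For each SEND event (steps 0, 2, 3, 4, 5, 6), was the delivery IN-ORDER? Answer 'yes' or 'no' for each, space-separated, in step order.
Step 0: SEND seq=5000 -> in-order
Step 2: SEND seq=7155 -> out-of-order
Step 3: SEND seq=5123 -> in-order
Step 4: SEND seq=5185 -> in-order
Step 5: SEND seq=5311 -> in-order
Step 6: SEND seq=7310 -> out-of-order

Answer: yes no yes yes yes no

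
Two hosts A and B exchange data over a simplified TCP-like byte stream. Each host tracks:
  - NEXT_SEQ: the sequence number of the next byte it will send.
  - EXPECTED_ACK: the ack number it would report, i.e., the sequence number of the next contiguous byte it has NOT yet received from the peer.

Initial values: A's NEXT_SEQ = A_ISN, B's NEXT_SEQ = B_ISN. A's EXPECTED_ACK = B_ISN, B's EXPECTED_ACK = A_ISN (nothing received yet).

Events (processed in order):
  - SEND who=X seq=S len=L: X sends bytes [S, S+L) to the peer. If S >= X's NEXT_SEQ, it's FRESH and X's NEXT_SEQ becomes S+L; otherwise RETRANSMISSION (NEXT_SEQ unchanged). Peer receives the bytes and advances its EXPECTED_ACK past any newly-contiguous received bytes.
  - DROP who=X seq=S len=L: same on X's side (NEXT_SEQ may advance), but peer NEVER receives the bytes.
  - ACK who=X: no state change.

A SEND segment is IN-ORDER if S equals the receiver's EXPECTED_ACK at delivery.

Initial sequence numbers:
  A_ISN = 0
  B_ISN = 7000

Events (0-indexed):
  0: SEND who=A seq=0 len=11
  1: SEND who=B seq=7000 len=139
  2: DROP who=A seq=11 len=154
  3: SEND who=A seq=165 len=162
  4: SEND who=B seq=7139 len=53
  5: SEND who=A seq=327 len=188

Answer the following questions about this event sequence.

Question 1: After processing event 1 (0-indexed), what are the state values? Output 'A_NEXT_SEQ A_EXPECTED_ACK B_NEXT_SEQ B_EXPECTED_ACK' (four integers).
After event 0: A_seq=11 A_ack=7000 B_seq=7000 B_ack=11
After event 1: A_seq=11 A_ack=7139 B_seq=7139 B_ack=11

11 7139 7139 11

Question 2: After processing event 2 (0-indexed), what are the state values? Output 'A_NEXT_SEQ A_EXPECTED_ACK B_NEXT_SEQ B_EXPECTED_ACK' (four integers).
After event 0: A_seq=11 A_ack=7000 B_seq=7000 B_ack=11
After event 1: A_seq=11 A_ack=7139 B_seq=7139 B_ack=11
After event 2: A_seq=165 A_ack=7139 B_seq=7139 B_ack=11

165 7139 7139 11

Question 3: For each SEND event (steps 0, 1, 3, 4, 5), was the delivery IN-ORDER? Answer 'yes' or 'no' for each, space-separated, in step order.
Answer: yes yes no yes no

Derivation:
Step 0: SEND seq=0 -> in-order
Step 1: SEND seq=7000 -> in-order
Step 3: SEND seq=165 -> out-of-order
Step 4: SEND seq=7139 -> in-order
Step 5: SEND seq=327 -> out-of-order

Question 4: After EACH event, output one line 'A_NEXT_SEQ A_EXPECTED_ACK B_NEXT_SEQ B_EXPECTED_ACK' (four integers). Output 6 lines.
11 7000 7000 11
11 7139 7139 11
165 7139 7139 11
327 7139 7139 11
327 7192 7192 11
515 7192 7192 11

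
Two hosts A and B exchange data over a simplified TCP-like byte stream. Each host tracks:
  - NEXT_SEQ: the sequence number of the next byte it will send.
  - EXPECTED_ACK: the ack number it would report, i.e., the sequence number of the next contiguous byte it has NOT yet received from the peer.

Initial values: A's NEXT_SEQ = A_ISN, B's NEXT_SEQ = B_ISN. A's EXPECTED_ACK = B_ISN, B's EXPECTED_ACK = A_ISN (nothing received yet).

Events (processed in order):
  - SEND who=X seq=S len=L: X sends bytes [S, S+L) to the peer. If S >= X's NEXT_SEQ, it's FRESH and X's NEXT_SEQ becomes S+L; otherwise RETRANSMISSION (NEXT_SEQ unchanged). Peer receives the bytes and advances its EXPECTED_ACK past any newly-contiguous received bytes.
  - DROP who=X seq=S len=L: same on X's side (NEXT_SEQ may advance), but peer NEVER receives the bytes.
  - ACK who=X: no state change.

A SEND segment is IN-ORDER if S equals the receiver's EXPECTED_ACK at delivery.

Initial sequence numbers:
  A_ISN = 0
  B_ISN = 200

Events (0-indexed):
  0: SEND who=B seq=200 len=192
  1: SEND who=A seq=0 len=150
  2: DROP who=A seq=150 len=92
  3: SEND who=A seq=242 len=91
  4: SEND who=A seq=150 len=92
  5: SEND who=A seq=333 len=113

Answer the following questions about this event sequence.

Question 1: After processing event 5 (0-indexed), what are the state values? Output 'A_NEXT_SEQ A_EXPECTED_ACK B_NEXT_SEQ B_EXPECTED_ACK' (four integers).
After event 0: A_seq=0 A_ack=392 B_seq=392 B_ack=0
After event 1: A_seq=150 A_ack=392 B_seq=392 B_ack=150
After event 2: A_seq=242 A_ack=392 B_seq=392 B_ack=150
After event 3: A_seq=333 A_ack=392 B_seq=392 B_ack=150
After event 4: A_seq=333 A_ack=392 B_seq=392 B_ack=333
After event 5: A_seq=446 A_ack=392 B_seq=392 B_ack=446

446 392 392 446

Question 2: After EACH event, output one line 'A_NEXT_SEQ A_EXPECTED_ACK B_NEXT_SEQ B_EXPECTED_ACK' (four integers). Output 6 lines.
0 392 392 0
150 392 392 150
242 392 392 150
333 392 392 150
333 392 392 333
446 392 392 446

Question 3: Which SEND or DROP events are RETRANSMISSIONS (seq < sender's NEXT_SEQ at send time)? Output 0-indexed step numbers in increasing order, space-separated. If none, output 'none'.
Answer: 4

Derivation:
Step 0: SEND seq=200 -> fresh
Step 1: SEND seq=0 -> fresh
Step 2: DROP seq=150 -> fresh
Step 3: SEND seq=242 -> fresh
Step 4: SEND seq=150 -> retransmit
Step 5: SEND seq=333 -> fresh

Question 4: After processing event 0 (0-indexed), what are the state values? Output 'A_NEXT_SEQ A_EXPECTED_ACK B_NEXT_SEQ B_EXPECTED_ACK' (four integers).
After event 0: A_seq=0 A_ack=392 B_seq=392 B_ack=0

0 392 392 0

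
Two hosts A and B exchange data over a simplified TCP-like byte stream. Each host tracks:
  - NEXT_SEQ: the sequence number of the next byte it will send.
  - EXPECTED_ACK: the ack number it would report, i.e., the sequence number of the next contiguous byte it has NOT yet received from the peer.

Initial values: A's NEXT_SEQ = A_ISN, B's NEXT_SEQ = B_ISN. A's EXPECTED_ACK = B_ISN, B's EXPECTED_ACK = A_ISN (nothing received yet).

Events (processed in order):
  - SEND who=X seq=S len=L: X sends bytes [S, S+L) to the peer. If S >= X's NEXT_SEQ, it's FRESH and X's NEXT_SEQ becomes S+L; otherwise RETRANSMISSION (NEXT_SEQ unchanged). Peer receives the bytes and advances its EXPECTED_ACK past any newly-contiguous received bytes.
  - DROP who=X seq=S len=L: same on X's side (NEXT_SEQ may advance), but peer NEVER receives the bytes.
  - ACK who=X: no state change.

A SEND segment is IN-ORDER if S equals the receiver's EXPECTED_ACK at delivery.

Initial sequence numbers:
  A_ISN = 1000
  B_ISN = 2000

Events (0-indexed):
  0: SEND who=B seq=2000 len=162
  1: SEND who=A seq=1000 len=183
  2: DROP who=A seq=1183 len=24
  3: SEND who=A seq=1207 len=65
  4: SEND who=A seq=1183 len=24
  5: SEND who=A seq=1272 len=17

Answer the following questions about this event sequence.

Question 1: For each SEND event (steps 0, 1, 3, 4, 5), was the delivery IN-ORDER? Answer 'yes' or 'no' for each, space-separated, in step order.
Answer: yes yes no yes yes

Derivation:
Step 0: SEND seq=2000 -> in-order
Step 1: SEND seq=1000 -> in-order
Step 3: SEND seq=1207 -> out-of-order
Step 4: SEND seq=1183 -> in-order
Step 5: SEND seq=1272 -> in-order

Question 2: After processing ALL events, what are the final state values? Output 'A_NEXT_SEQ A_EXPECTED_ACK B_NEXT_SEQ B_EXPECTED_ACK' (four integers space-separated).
After event 0: A_seq=1000 A_ack=2162 B_seq=2162 B_ack=1000
After event 1: A_seq=1183 A_ack=2162 B_seq=2162 B_ack=1183
After event 2: A_seq=1207 A_ack=2162 B_seq=2162 B_ack=1183
After event 3: A_seq=1272 A_ack=2162 B_seq=2162 B_ack=1183
After event 4: A_seq=1272 A_ack=2162 B_seq=2162 B_ack=1272
After event 5: A_seq=1289 A_ack=2162 B_seq=2162 B_ack=1289

Answer: 1289 2162 2162 1289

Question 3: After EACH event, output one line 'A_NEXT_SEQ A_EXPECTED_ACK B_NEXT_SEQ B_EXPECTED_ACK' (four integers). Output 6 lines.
1000 2162 2162 1000
1183 2162 2162 1183
1207 2162 2162 1183
1272 2162 2162 1183
1272 2162 2162 1272
1289 2162 2162 1289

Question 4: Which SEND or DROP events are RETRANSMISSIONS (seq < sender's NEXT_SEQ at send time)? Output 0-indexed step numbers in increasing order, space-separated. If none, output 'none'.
Step 0: SEND seq=2000 -> fresh
Step 1: SEND seq=1000 -> fresh
Step 2: DROP seq=1183 -> fresh
Step 3: SEND seq=1207 -> fresh
Step 4: SEND seq=1183 -> retransmit
Step 5: SEND seq=1272 -> fresh

Answer: 4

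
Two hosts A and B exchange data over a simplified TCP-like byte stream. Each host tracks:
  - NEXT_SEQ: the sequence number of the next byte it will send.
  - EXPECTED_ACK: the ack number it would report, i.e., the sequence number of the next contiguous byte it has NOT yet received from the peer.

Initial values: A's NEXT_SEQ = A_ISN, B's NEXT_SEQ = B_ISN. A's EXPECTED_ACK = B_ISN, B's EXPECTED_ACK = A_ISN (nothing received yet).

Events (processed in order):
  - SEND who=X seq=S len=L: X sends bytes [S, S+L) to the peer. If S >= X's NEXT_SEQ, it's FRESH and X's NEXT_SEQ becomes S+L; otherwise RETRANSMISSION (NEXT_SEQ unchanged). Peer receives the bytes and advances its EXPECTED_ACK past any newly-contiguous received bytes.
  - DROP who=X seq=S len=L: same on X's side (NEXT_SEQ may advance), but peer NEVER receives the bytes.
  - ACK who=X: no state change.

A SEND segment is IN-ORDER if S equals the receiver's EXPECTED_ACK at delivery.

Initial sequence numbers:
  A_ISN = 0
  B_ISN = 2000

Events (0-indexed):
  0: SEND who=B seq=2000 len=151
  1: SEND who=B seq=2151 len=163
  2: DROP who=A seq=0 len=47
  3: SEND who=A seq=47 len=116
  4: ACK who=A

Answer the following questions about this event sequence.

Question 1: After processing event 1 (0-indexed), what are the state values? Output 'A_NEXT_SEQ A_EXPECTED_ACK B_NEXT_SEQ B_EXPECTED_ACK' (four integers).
After event 0: A_seq=0 A_ack=2151 B_seq=2151 B_ack=0
After event 1: A_seq=0 A_ack=2314 B_seq=2314 B_ack=0

0 2314 2314 0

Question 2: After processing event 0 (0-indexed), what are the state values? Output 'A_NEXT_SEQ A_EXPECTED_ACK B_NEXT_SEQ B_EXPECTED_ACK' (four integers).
After event 0: A_seq=0 A_ack=2151 B_seq=2151 B_ack=0

0 2151 2151 0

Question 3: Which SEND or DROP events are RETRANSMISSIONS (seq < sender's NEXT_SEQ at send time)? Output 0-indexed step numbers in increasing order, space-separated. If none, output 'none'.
Answer: none

Derivation:
Step 0: SEND seq=2000 -> fresh
Step 1: SEND seq=2151 -> fresh
Step 2: DROP seq=0 -> fresh
Step 3: SEND seq=47 -> fresh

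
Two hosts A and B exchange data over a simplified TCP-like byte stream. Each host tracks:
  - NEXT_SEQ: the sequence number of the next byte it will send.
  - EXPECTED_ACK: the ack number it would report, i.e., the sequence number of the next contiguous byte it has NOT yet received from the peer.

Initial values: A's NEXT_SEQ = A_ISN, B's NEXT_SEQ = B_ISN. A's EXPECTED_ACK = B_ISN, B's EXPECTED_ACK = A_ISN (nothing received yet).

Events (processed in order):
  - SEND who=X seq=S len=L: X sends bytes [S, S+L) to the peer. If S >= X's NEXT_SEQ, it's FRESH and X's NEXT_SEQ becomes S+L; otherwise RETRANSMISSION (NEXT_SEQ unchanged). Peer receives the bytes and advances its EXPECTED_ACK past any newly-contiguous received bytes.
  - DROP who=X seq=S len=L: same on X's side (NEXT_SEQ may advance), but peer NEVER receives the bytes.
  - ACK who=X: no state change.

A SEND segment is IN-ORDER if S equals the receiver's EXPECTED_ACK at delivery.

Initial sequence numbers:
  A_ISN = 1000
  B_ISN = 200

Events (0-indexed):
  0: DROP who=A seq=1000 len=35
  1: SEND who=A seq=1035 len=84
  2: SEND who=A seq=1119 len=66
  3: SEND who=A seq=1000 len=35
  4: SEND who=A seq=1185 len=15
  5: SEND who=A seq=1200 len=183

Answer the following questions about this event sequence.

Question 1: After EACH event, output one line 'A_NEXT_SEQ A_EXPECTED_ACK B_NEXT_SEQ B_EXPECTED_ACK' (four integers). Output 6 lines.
1035 200 200 1000
1119 200 200 1000
1185 200 200 1000
1185 200 200 1185
1200 200 200 1200
1383 200 200 1383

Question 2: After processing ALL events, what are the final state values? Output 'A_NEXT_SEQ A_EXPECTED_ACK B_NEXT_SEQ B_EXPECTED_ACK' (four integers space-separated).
After event 0: A_seq=1035 A_ack=200 B_seq=200 B_ack=1000
After event 1: A_seq=1119 A_ack=200 B_seq=200 B_ack=1000
After event 2: A_seq=1185 A_ack=200 B_seq=200 B_ack=1000
After event 3: A_seq=1185 A_ack=200 B_seq=200 B_ack=1185
After event 4: A_seq=1200 A_ack=200 B_seq=200 B_ack=1200
After event 5: A_seq=1383 A_ack=200 B_seq=200 B_ack=1383

Answer: 1383 200 200 1383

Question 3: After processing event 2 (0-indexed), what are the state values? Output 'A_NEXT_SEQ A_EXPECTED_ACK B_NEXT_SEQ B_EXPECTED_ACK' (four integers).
After event 0: A_seq=1035 A_ack=200 B_seq=200 B_ack=1000
After event 1: A_seq=1119 A_ack=200 B_seq=200 B_ack=1000
After event 2: A_seq=1185 A_ack=200 B_seq=200 B_ack=1000

1185 200 200 1000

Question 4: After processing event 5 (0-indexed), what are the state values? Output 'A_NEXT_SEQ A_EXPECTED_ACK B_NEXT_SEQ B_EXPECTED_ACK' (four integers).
After event 0: A_seq=1035 A_ack=200 B_seq=200 B_ack=1000
After event 1: A_seq=1119 A_ack=200 B_seq=200 B_ack=1000
After event 2: A_seq=1185 A_ack=200 B_seq=200 B_ack=1000
After event 3: A_seq=1185 A_ack=200 B_seq=200 B_ack=1185
After event 4: A_seq=1200 A_ack=200 B_seq=200 B_ack=1200
After event 5: A_seq=1383 A_ack=200 B_seq=200 B_ack=1383

1383 200 200 1383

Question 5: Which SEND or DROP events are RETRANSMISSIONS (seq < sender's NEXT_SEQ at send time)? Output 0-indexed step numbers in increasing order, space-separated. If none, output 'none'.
Answer: 3

Derivation:
Step 0: DROP seq=1000 -> fresh
Step 1: SEND seq=1035 -> fresh
Step 2: SEND seq=1119 -> fresh
Step 3: SEND seq=1000 -> retransmit
Step 4: SEND seq=1185 -> fresh
Step 5: SEND seq=1200 -> fresh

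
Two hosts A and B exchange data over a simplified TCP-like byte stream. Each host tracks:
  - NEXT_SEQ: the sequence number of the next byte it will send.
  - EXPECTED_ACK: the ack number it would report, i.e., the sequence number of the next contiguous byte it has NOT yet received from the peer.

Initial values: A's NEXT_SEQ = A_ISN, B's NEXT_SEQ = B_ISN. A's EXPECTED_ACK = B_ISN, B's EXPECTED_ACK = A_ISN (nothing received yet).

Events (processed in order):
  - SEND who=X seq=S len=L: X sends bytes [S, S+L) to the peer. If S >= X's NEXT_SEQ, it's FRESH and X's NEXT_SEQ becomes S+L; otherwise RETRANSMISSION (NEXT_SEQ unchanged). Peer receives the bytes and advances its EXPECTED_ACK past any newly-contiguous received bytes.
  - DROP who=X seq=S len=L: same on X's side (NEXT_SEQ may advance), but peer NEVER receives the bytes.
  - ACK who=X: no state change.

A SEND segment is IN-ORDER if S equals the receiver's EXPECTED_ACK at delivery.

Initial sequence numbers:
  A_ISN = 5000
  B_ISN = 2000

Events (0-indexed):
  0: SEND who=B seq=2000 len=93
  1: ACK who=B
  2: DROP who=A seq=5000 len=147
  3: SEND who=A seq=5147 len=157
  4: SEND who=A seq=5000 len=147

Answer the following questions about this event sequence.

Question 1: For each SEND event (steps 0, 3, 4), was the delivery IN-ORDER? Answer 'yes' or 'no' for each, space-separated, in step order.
Step 0: SEND seq=2000 -> in-order
Step 3: SEND seq=5147 -> out-of-order
Step 4: SEND seq=5000 -> in-order

Answer: yes no yes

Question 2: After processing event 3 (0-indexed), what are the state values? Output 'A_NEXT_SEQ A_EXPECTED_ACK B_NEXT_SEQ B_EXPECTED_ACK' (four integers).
After event 0: A_seq=5000 A_ack=2093 B_seq=2093 B_ack=5000
After event 1: A_seq=5000 A_ack=2093 B_seq=2093 B_ack=5000
After event 2: A_seq=5147 A_ack=2093 B_seq=2093 B_ack=5000
After event 3: A_seq=5304 A_ack=2093 B_seq=2093 B_ack=5000

5304 2093 2093 5000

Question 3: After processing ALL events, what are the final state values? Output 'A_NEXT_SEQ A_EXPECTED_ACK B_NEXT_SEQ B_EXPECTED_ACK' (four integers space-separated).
Answer: 5304 2093 2093 5304

Derivation:
After event 0: A_seq=5000 A_ack=2093 B_seq=2093 B_ack=5000
After event 1: A_seq=5000 A_ack=2093 B_seq=2093 B_ack=5000
After event 2: A_seq=5147 A_ack=2093 B_seq=2093 B_ack=5000
After event 3: A_seq=5304 A_ack=2093 B_seq=2093 B_ack=5000
After event 4: A_seq=5304 A_ack=2093 B_seq=2093 B_ack=5304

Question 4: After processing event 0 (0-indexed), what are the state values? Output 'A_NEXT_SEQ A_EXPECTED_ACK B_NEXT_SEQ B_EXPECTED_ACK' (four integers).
After event 0: A_seq=5000 A_ack=2093 B_seq=2093 B_ack=5000

5000 2093 2093 5000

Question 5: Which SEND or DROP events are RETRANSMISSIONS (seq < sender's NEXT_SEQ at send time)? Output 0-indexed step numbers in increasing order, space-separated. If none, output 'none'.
Answer: 4

Derivation:
Step 0: SEND seq=2000 -> fresh
Step 2: DROP seq=5000 -> fresh
Step 3: SEND seq=5147 -> fresh
Step 4: SEND seq=5000 -> retransmit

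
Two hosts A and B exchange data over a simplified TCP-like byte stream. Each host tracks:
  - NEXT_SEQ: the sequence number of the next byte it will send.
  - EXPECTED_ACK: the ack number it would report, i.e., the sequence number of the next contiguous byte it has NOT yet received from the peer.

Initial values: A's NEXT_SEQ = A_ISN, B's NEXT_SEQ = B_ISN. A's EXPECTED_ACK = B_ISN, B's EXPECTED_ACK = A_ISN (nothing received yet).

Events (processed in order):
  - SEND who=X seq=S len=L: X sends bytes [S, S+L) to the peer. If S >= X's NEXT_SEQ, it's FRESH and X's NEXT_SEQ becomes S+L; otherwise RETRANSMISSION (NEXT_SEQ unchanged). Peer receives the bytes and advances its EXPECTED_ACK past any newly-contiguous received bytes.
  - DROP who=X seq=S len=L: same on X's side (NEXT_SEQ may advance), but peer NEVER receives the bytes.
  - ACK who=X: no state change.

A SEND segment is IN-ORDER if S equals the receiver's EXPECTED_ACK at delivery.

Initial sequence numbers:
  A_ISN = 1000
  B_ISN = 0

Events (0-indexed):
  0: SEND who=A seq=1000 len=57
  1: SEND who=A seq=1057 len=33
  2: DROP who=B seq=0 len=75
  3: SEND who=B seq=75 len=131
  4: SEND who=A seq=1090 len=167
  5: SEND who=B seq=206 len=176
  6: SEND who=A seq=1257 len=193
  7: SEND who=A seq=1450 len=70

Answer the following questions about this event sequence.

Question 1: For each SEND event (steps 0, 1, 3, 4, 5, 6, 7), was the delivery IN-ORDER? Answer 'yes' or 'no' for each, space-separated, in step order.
Answer: yes yes no yes no yes yes

Derivation:
Step 0: SEND seq=1000 -> in-order
Step 1: SEND seq=1057 -> in-order
Step 3: SEND seq=75 -> out-of-order
Step 4: SEND seq=1090 -> in-order
Step 5: SEND seq=206 -> out-of-order
Step 6: SEND seq=1257 -> in-order
Step 7: SEND seq=1450 -> in-order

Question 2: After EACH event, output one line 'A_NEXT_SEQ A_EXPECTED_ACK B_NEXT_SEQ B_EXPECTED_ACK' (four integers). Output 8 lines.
1057 0 0 1057
1090 0 0 1090
1090 0 75 1090
1090 0 206 1090
1257 0 206 1257
1257 0 382 1257
1450 0 382 1450
1520 0 382 1520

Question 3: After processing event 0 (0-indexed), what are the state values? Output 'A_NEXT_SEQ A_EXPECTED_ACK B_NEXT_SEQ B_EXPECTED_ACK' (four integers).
After event 0: A_seq=1057 A_ack=0 B_seq=0 B_ack=1057

1057 0 0 1057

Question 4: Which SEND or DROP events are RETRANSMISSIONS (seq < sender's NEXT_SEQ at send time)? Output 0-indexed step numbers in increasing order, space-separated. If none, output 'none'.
Step 0: SEND seq=1000 -> fresh
Step 1: SEND seq=1057 -> fresh
Step 2: DROP seq=0 -> fresh
Step 3: SEND seq=75 -> fresh
Step 4: SEND seq=1090 -> fresh
Step 5: SEND seq=206 -> fresh
Step 6: SEND seq=1257 -> fresh
Step 7: SEND seq=1450 -> fresh

Answer: none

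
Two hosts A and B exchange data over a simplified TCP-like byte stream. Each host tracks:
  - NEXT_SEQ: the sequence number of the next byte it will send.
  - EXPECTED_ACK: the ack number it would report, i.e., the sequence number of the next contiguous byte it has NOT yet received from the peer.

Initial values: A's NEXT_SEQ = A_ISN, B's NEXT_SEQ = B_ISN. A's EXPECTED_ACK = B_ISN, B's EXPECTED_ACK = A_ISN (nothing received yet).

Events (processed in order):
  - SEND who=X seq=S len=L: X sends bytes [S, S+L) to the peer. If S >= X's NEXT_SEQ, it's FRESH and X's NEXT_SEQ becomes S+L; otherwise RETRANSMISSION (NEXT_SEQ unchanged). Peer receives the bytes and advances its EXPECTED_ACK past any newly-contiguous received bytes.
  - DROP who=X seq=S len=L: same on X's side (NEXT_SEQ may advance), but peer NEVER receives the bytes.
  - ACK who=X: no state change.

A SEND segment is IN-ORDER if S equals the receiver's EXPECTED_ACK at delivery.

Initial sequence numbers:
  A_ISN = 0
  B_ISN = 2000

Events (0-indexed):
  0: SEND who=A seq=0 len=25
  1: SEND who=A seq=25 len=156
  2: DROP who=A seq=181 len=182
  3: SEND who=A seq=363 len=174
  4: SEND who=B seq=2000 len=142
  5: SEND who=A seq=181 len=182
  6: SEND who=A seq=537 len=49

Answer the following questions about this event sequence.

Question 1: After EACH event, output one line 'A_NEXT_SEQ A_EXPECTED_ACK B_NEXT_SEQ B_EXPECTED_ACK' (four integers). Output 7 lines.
25 2000 2000 25
181 2000 2000 181
363 2000 2000 181
537 2000 2000 181
537 2142 2142 181
537 2142 2142 537
586 2142 2142 586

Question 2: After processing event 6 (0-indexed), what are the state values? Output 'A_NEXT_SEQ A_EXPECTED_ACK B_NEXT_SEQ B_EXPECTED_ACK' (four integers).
After event 0: A_seq=25 A_ack=2000 B_seq=2000 B_ack=25
After event 1: A_seq=181 A_ack=2000 B_seq=2000 B_ack=181
After event 2: A_seq=363 A_ack=2000 B_seq=2000 B_ack=181
After event 3: A_seq=537 A_ack=2000 B_seq=2000 B_ack=181
After event 4: A_seq=537 A_ack=2142 B_seq=2142 B_ack=181
After event 5: A_seq=537 A_ack=2142 B_seq=2142 B_ack=537
After event 6: A_seq=586 A_ack=2142 B_seq=2142 B_ack=586

586 2142 2142 586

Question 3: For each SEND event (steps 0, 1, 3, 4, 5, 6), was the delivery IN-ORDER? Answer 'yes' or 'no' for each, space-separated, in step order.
Step 0: SEND seq=0 -> in-order
Step 1: SEND seq=25 -> in-order
Step 3: SEND seq=363 -> out-of-order
Step 4: SEND seq=2000 -> in-order
Step 5: SEND seq=181 -> in-order
Step 6: SEND seq=537 -> in-order

Answer: yes yes no yes yes yes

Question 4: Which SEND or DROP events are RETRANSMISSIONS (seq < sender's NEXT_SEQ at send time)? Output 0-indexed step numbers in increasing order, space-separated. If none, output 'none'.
Answer: 5

Derivation:
Step 0: SEND seq=0 -> fresh
Step 1: SEND seq=25 -> fresh
Step 2: DROP seq=181 -> fresh
Step 3: SEND seq=363 -> fresh
Step 4: SEND seq=2000 -> fresh
Step 5: SEND seq=181 -> retransmit
Step 6: SEND seq=537 -> fresh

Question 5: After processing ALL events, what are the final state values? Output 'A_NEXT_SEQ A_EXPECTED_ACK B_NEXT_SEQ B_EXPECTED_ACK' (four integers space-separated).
After event 0: A_seq=25 A_ack=2000 B_seq=2000 B_ack=25
After event 1: A_seq=181 A_ack=2000 B_seq=2000 B_ack=181
After event 2: A_seq=363 A_ack=2000 B_seq=2000 B_ack=181
After event 3: A_seq=537 A_ack=2000 B_seq=2000 B_ack=181
After event 4: A_seq=537 A_ack=2142 B_seq=2142 B_ack=181
After event 5: A_seq=537 A_ack=2142 B_seq=2142 B_ack=537
After event 6: A_seq=586 A_ack=2142 B_seq=2142 B_ack=586

Answer: 586 2142 2142 586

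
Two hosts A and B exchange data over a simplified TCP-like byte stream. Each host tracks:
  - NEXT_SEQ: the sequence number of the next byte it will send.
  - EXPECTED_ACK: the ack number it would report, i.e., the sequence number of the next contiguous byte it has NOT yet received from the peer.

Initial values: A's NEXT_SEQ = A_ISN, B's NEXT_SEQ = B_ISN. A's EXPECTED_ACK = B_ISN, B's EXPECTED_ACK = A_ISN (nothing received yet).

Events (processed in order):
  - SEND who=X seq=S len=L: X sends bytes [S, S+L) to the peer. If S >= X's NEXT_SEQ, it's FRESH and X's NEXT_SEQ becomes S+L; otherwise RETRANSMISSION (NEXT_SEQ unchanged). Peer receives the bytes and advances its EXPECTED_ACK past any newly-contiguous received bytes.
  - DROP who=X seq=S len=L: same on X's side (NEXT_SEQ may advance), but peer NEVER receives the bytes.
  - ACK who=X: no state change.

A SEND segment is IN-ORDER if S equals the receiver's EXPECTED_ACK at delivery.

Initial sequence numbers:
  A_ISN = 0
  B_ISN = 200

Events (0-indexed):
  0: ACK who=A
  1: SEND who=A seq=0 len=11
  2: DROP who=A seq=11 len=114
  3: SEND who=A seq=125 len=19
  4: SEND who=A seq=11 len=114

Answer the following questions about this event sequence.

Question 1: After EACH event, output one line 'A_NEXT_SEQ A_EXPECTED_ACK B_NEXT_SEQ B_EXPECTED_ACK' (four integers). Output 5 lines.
0 200 200 0
11 200 200 11
125 200 200 11
144 200 200 11
144 200 200 144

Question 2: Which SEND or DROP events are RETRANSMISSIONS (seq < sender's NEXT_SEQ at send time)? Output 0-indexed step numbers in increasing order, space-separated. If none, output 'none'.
Step 1: SEND seq=0 -> fresh
Step 2: DROP seq=11 -> fresh
Step 3: SEND seq=125 -> fresh
Step 4: SEND seq=11 -> retransmit

Answer: 4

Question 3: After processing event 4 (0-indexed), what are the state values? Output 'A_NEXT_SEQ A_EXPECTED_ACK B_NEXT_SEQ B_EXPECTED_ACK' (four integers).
After event 0: A_seq=0 A_ack=200 B_seq=200 B_ack=0
After event 1: A_seq=11 A_ack=200 B_seq=200 B_ack=11
After event 2: A_seq=125 A_ack=200 B_seq=200 B_ack=11
After event 3: A_seq=144 A_ack=200 B_seq=200 B_ack=11
After event 4: A_seq=144 A_ack=200 B_seq=200 B_ack=144

144 200 200 144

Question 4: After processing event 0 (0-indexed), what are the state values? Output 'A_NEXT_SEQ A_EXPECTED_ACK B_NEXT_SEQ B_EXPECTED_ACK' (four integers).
After event 0: A_seq=0 A_ack=200 B_seq=200 B_ack=0

0 200 200 0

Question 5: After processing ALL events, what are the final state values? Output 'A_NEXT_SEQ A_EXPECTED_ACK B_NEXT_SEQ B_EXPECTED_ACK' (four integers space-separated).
Answer: 144 200 200 144

Derivation:
After event 0: A_seq=0 A_ack=200 B_seq=200 B_ack=0
After event 1: A_seq=11 A_ack=200 B_seq=200 B_ack=11
After event 2: A_seq=125 A_ack=200 B_seq=200 B_ack=11
After event 3: A_seq=144 A_ack=200 B_seq=200 B_ack=11
After event 4: A_seq=144 A_ack=200 B_seq=200 B_ack=144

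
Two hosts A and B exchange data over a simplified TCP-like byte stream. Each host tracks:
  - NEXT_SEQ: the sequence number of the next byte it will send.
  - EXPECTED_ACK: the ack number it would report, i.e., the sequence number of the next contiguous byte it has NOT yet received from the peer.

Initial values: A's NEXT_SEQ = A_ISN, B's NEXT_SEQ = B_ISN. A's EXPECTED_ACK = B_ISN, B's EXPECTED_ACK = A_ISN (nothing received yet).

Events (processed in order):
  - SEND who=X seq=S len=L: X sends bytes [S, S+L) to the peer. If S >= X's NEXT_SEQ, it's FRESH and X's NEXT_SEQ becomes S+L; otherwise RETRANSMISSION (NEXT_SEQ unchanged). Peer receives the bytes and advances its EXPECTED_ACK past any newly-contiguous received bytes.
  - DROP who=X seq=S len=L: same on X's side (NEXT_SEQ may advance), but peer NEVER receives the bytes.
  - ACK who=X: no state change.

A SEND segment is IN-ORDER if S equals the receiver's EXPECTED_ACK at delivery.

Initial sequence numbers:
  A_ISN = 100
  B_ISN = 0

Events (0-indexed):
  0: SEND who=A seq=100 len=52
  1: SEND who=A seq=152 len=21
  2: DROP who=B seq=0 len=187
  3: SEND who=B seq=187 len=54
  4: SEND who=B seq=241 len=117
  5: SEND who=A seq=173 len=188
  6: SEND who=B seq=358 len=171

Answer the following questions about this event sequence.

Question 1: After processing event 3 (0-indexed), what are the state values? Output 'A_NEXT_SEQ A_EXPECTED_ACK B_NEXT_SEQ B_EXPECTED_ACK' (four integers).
After event 0: A_seq=152 A_ack=0 B_seq=0 B_ack=152
After event 1: A_seq=173 A_ack=0 B_seq=0 B_ack=173
After event 2: A_seq=173 A_ack=0 B_seq=187 B_ack=173
After event 3: A_seq=173 A_ack=0 B_seq=241 B_ack=173

173 0 241 173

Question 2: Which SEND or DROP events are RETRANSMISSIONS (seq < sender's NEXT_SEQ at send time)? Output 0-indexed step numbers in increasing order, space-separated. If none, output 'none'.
Step 0: SEND seq=100 -> fresh
Step 1: SEND seq=152 -> fresh
Step 2: DROP seq=0 -> fresh
Step 3: SEND seq=187 -> fresh
Step 4: SEND seq=241 -> fresh
Step 5: SEND seq=173 -> fresh
Step 6: SEND seq=358 -> fresh

Answer: none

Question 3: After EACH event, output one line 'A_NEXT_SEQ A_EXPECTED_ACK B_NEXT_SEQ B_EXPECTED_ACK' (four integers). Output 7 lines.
152 0 0 152
173 0 0 173
173 0 187 173
173 0 241 173
173 0 358 173
361 0 358 361
361 0 529 361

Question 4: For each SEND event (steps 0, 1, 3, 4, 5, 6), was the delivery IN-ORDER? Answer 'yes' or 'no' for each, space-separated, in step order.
Answer: yes yes no no yes no

Derivation:
Step 0: SEND seq=100 -> in-order
Step 1: SEND seq=152 -> in-order
Step 3: SEND seq=187 -> out-of-order
Step 4: SEND seq=241 -> out-of-order
Step 5: SEND seq=173 -> in-order
Step 6: SEND seq=358 -> out-of-order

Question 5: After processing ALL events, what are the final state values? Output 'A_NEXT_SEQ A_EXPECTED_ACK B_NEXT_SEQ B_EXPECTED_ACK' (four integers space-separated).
After event 0: A_seq=152 A_ack=0 B_seq=0 B_ack=152
After event 1: A_seq=173 A_ack=0 B_seq=0 B_ack=173
After event 2: A_seq=173 A_ack=0 B_seq=187 B_ack=173
After event 3: A_seq=173 A_ack=0 B_seq=241 B_ack=173
After event 4: A_seq=173 A_ack=0 B_seq=358 B_ack=173
After event 5: A_seq=361 A_ack=0 B_seq=358 B_ack=361
After event 6: A_seq=361 A_ack=0 B_seq=529 B_ack=361

Answer: 361 0 529 361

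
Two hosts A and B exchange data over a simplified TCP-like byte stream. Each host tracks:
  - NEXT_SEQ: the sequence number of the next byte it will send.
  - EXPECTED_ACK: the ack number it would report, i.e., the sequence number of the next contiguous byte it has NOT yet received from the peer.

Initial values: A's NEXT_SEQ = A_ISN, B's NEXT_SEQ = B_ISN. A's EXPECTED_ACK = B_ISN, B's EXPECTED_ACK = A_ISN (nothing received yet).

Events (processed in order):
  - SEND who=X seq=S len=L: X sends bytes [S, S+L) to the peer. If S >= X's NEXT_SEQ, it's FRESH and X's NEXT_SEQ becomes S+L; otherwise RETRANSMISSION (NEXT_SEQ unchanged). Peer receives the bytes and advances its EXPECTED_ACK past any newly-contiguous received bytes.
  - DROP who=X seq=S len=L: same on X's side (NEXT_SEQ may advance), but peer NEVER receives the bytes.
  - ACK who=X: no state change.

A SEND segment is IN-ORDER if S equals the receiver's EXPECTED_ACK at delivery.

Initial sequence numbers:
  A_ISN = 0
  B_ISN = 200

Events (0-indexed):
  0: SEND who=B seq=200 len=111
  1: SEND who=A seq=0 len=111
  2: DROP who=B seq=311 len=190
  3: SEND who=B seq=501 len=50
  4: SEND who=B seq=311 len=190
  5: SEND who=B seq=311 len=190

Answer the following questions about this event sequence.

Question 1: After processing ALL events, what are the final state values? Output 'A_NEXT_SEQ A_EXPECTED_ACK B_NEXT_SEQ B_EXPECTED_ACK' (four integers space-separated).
Answer: 111 551 551 111

Derivation:
After event 0: A_seq=0 A_ack=311 B_seq=311 B_ack=0
After event 1: A_seq=111 A_ack=311 B_seq=311 B_ack=111
After event 2: A_seq=111 A_ack=311 B_seq=501 B_ack=111
After event 3: A_seq=111 A_ack=311 B_seq=551 B_ack=111
After event 4: A_seq=111 A_ack=551 B_seq=551 B_ack=111
After event 5: A_seq=111 A_ack=551 B_seq=551 B_ack=111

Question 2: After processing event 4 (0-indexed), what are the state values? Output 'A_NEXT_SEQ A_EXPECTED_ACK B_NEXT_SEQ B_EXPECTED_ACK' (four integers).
After event 0: A_seq=0 A_ack=311 B_seq=311 B_ack=0
After event 1: A_seq=111 A_ack=311 B_seq=311 B_ack=111
After event 2: A_seq=111 A_ack=311 B_seq=501 B_ack=111
After event 3: A_seq=111 A_ack=311 B_seq=551 B_ack=111
After event 4: A_seq=111 A_ack=551 B_seq=551 B_ack=111

111 551 551 111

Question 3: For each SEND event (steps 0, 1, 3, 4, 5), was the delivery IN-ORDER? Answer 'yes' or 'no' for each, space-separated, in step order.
Answer: yes yes no yes no

Derivation:
Step 0: SEND seq=200 -> in-order
Step 1: SEND seq=0 -> in-order
Step 3: SEND seq=501 -> out-of-order
Step 4: SEND seq=311 -> in-order
Step 5: SEND seq=311 -> out-of-order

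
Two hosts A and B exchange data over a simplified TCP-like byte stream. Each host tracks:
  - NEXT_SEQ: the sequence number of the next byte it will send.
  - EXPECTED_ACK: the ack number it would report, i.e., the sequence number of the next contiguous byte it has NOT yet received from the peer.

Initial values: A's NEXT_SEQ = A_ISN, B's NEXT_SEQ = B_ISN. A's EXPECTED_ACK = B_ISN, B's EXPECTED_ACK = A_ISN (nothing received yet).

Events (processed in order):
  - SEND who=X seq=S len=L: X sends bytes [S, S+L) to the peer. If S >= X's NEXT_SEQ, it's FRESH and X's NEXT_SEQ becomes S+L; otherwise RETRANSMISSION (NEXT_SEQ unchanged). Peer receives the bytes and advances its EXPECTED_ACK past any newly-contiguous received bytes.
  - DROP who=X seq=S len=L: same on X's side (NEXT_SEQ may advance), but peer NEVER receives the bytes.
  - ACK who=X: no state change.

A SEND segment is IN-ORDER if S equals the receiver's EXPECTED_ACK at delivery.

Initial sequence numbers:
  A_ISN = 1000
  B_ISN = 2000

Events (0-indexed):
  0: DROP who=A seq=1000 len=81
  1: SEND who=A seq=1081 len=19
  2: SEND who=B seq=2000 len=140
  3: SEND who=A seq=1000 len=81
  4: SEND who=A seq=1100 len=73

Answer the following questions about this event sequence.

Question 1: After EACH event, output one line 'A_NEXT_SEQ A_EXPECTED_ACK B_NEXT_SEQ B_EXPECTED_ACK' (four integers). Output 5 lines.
1081 2000 2000 1000
1100 2000 2000 1000
1100 2140 2140 1000
1100 2140 2140 1100
1173 2140 2140 1173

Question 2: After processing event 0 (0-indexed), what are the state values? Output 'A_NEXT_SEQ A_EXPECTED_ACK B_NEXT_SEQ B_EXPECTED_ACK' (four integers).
After event 0: A_seq=1081 A_ack=2000 B_seq=2000 B_ack=1000

1081 2000 2000 1000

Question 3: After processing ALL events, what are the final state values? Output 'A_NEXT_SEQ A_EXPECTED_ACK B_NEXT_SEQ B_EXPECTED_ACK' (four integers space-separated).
Answer: 1173 2140 2140 1173

Derivation:
After event 0: A_seq=1081 A_ack=2000 B_seq=2000 B_ack=1000
After event 1: A_seq=1100 A_ack=2000 B_seq=2000 B_ack=1000
After event 2: A_seq=1100 A_ack=2140 B_seq=2140 B_ack=1000
After event 3: A_seq=1100 A_ack=2140 B_seq=2140 B_ack=1100
After event 4: A_seq=1173 A_ack=2140 B_seq=2140 B_ack=1173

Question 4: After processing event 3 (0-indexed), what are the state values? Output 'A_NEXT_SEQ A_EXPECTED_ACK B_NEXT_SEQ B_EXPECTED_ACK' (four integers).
After event 0: A_seq=1081 A_ack=2000 B_seq=2000 B_ack=1000
After event 1: A_seq=1100 A_ack=2000 B_seq=2000 B_ack=1000
After event 2: A_seq=1100 A_ack=2140 B_seq=2140 B_ack=1000
After event 3: A_seq=1100 A_ack=2140 B_seq=2140 B_ack=1100

1100 2140 2140 1100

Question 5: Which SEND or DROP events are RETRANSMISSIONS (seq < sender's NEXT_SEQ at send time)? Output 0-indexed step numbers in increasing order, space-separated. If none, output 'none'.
Answer: 3

Derivation:
Step 0: DROP seq=1000 -> fresh
Step 1: SEND seq=1081 -> fresh
Step 2: SEND seq=2000 -> fresh
Step 3: SEND seq=1000 -> retransmit
Step 4: SEND seq=1100 -> fresh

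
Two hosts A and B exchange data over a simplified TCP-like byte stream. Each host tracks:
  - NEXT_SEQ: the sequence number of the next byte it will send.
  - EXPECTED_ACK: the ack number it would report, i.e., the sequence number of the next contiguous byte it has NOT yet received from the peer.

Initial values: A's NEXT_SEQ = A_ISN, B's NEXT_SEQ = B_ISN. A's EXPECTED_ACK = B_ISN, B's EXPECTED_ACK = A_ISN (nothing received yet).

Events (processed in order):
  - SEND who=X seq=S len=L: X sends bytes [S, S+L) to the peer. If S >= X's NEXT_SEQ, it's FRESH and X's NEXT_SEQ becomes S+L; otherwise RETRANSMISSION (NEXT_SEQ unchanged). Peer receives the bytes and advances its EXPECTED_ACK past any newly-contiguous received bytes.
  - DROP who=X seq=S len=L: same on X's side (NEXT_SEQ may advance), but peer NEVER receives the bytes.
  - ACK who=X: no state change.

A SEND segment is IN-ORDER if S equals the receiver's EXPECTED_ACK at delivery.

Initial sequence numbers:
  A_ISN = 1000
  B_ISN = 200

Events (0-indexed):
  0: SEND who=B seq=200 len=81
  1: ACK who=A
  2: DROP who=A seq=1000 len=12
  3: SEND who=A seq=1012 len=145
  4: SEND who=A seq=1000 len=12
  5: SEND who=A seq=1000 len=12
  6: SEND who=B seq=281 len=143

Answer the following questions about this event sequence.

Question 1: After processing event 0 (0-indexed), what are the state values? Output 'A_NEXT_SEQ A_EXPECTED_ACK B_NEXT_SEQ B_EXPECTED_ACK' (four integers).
After event 0: A_seq=1000 A_ack=281 B_seq=281 B_ack=1000

1000 281 281 1000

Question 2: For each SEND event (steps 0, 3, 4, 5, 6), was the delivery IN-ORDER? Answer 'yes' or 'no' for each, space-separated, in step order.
Answer: yes no yes no yes

Derivation:
Step 0: SEND seq=200 -> in-order
Step 3: SEND seq=1012 -> out-of-order
Step 4: SEND seq=1000 -> in-order
Step 5: SEND seq=1000 -> out-of-order
Step 6: SEND seq=281 -> in-order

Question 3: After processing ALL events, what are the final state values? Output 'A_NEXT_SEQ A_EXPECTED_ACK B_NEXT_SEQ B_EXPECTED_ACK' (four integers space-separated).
After event 0: A_seq=1000 A_ack=281 B_seq=281 B_ack=1000
After event 1: A_seq=1000 A_ack=281 B_seq=281 B_ack=1000
After event 2: A_seq=1012 A_ack=281 B_seq=281 B_ack=1000
After event 3: A_seq=1157 A_ack=281 B_seq=281 B_ack=1000
After event 4: A_seq=1157 A_ack=281 B_seq=281 B_ack=1157
After event 5: A_seq=1157 A_ack=281 B_seq=281 B_ack=1157
After event 6: A_seq=1157 A_ack=424 B_seq=424 B_ack=1157

Answer: 1157 424 424 1157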